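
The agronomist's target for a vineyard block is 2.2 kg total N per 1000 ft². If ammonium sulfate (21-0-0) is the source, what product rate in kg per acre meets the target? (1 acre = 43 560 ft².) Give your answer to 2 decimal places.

Product per 1000 ft² = 2.2 / 21% = 10.4762 kg.
Convert to per acre: 10.4762 × 43.56 = 456.343 kg.

456.34 kg of product per acre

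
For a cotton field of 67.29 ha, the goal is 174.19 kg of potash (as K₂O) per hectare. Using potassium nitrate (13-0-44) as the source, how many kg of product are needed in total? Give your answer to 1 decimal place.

Product per hectare = 174.19 / 44% = 395.886 kg.
Total product = 395.886 × 67.29 = 26639.19 kg.

26639.2 kg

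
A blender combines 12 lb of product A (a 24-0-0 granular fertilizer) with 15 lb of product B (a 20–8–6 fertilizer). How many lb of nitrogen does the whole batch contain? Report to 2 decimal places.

5.88 lb N

N mass = 24%×12 + 20%×15 = 5.88 lb.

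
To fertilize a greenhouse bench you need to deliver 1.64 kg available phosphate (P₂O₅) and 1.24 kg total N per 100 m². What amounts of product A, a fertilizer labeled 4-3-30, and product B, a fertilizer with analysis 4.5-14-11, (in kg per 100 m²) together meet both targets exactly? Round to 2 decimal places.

Let a = kg of product A, b = kg of product B (per 100 m²).
P₂O₅: 0.03·a + 0.14·b = 1.64
N: 0.04·a + 0.045·b = 1.24
Solving simultaneously: a = 23.4824, b = 6.68235.

23.48 kg product A, 6.68 kg product B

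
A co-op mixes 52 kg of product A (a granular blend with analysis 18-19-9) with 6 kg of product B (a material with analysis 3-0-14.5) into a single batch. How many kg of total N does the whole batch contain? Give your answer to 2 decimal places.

9.54 kg N

N mass = 18%×52 + 3%×6 = 9.54 kg.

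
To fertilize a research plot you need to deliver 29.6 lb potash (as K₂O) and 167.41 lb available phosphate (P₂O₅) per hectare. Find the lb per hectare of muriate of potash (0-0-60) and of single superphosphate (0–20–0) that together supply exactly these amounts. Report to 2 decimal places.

Per-hectare balance (a = muriate of potash, b = single superphosphate):
K₂O: 0.6·a + 0·b = 29.6
P₂O₅: 0·a + 0.2·b = 167.41
Solving simultaneously: a = 49.3333, b = 837.05.

49.33 lb muriate of potash, 837.05 lb single superphosphate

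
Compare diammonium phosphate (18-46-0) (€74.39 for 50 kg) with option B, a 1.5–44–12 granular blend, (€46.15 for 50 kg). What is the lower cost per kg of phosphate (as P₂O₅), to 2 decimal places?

€2.10 per kg P₂O₅ (option B)

diammonium phosphate: P₂O₅ per bag = 50 × 46% = 23 kg; cost = 74.39 / 23 = €3.2343/kg P₂O₅.
option B: P₂O₅ per bag = 50 × 44% = 22 kg; cost = 46.15 / 22 = €2.0977/kg P₂O₅.
option B is cheaper.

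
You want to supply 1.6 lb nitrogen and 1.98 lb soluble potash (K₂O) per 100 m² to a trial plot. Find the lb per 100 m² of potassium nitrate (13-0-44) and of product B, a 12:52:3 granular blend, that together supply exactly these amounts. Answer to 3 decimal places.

3.877 lb potassium nitrate, 9.133 lb product B

Per-100 m² balance (a = potassium nitrate, b = product B):
N: 0.13·a + 0.12·b = 1.6
K₂O: 0.44·a + 0.03·b = 1.98
Solving simultaneously: a = 3.8773, b = 9.13292.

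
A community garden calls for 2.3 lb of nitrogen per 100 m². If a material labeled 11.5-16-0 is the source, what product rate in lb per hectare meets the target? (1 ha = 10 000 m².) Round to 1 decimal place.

2000.0 lb of product per hectare

Product per 100 m² = 2.3 / 11.5% = 20 lb.
Convert to per hectare: 20 × 100 = 2000 lb.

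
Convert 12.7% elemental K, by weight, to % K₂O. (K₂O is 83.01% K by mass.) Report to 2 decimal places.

%K₂O = 12.7 / 0.8301 = 15.2994%.

15.30% K₂O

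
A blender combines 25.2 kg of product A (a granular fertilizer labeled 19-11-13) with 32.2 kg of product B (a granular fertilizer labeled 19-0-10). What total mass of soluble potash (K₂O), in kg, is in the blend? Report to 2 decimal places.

6.50 kg K₂O

K₂O mass = 13%×25.2 + 10%×32.2 = 6.496 kg.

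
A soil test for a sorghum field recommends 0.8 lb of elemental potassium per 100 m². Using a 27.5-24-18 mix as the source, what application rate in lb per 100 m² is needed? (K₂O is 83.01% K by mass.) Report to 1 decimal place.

As K₂O: 0.8 / 0.8301 = 0.963739 lb per 100 m².
Product per 100 m² = 0.963739 / 18% = 5.35411 lb.

5.4 lb of product per hundred sq m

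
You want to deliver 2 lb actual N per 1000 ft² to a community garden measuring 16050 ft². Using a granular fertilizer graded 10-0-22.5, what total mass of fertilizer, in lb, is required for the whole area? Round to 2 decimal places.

Product per 1000 ft² = 2 / 10% = 20 lb.
Total product = 20 × 16050 / 1000 = 321 lb.

321.00 lb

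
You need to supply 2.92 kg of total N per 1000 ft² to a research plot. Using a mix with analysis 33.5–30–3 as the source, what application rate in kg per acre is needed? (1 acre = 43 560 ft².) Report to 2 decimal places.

Product per 1000 ft² = 2.92 / 33.5% = 8.71642 kg.
Convert to per acre: 8.71642 × 43.56 = 379.687 kg.

379.69 kg of product per acre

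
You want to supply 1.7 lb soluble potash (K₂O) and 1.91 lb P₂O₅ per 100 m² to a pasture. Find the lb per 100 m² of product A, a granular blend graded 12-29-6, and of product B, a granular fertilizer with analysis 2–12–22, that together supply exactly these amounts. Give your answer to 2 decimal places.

With a, b = lb per 100 m² of product A and product B:
K₂O: 0.06·a + 0.22·b = 1.7
P₂O₅: 0.29·a + 0.12·b = 1.91
From row1: a = (1.7 − 0.22·b) / 0.06.
Into row2: 0.29·(1.7 − 0.22·b)/0.06 + 0.12·b = 1.91 → b = 6.68551, a = 3.81979.

3.82 lb product A, 6.69 lb product B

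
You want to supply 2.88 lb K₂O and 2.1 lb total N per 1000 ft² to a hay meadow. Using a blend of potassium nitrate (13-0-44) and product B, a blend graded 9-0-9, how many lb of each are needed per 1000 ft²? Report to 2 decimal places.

With a, b = lb per 1000 ft² of potassium nitrate and product B:
K₂O: 0.44·a + 0.09·b = 2.88
N: 0.13·a + 0.09·b = 2.1
Eliminate b: (row1) − 0.09/0.09·(row2) → 0.31·a = 0.78, so a = 2.51613.
Then b = (2.1 − 0.13·2.51613) / 0.09 = 19.6989.

2.52 lb potassium nitrate, 19.70 lb product B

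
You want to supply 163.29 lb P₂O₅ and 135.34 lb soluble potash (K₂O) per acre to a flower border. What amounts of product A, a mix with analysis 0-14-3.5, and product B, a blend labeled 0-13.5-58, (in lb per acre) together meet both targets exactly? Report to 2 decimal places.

999.51 lb product A, 173.03 lb product B

With a, b = lb per acre of product A and product B:
P₂O₅: 0.14·a + 0.135·b = 163.29
K₂O: 0.035·a + 0.58·b = 135.34
From row1: a = (163.29 − 0.135·b) / 0.14.
Into row2: 0.035·(163.29 − 0.135·b)/0.14 + 0.58·b = 135.34 → b = 173.0297, a = 999.507.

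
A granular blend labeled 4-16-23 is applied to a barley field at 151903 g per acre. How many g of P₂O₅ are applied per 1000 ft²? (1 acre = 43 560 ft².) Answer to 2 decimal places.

P₂O₅ per acre = 151903 × 16% = 24304.5 g.
Convert to per 1000 ft²: 24304.5 × 0.0229568 = 557.954 g.

557.95 g P₂O₅ per thousand sq ft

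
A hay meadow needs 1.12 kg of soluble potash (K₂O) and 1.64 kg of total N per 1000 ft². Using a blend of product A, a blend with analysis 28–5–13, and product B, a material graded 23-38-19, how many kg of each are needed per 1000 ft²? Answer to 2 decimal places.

2.32 kg product A, 4.31 kg product B

Let a = kg of product A, b = kg of product B (per 1000 ft²).
K₂O: 0.13·a + 0.19·b = 1.12
N: 0.28·a + 0.23·b = 1.64
From row1: a = (1.12 − 0.19·b) / 0.13.
Into row2: 0.28·(1.12 − 0.19·b)/0.13 + 0.23·b = 1.64 → b = 4.30901, a = 2.3176.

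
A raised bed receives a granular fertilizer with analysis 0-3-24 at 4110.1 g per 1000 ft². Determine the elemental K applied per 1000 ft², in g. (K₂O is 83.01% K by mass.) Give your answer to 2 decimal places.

K₂O per 1000 ft² = 4110.1 × 24% = 986.424 g.
Elemental K = 986.424 × 0.8301 = 818.831 g per 1000 ft².

818.83 g K per thousand sq ft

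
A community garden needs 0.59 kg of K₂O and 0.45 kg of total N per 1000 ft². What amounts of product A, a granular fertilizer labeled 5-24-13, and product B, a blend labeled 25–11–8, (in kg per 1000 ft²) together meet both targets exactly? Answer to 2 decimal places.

Let a = kg of product A, b = kg of product B (per 1000 ft²).
K₂O: 0.13·a + 0.08·b = 0.59
N: 0.05·a + 0.25·b = 0.45
Eliminate b: (row1) − 0.08/0.25·(row2) → 0.114·a = 0.446, so a = 3.91228.
Then b = (0.45 − 0.05·3.91228) / 0.25 = 1.01754.

3.91 kg product A, 1.02 kg product B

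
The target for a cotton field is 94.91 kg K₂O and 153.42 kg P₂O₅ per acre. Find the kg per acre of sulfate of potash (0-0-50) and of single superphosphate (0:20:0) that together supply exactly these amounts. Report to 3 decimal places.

Per-acre balance (a = sulfate of potash, b = single superphosphate):
K₂O: 0.5·a + 0·b = 94.91
P₂O₅: 0·a + 0.2·b = 153.42
Solving simultaneously: a = 189.82, b = 767.1.

189.820 kg sulfate of potash, 767.100 kg single superphosphate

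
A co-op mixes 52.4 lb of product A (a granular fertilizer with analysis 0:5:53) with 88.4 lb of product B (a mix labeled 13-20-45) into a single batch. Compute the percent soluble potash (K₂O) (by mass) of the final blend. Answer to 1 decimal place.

Total mass = 52.4 + 88.4 = 140.8 lb.
K₂O mass = 53%×52.4 + 45%×88.4 = 67.552 lb.
% K₂O = 67.552 / 140.8 = 47.9773%.

48.0% K₂O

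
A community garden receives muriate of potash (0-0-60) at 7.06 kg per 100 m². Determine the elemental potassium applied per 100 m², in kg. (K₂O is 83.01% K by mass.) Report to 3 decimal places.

K₂O per 100 m² = 7.06 × 60% = 4.236 kg.
Elemental K = 4.236 × 0.8301 = 3.5163 kg per 100 m².

3.516 kg K per hundred sq m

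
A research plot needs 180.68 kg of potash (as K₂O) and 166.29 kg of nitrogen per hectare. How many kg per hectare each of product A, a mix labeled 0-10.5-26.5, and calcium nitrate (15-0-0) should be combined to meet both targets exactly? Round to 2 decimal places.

681.81 kg product A, 1108.60 kg calcium nitrate

With a, b = kg per hectare of product A and calcium nitrate:
K₂O: 0.265·a + 0·b = 180.68
N: 0·a + 0.15·b = 166.29
Solving simultaneously: a = 681.811, b = 1108.6.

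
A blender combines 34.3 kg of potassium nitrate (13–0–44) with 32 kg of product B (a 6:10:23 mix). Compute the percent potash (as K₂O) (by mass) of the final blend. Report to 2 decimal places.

Total mass = 34.3 + 32 = 66.3 kg.
K₂O mass = 44%×34.3 + 23%×32 = 22.452 kg.
% K₂O = 22.452 / 66.3 = 33.8643%.

33.86% K₂O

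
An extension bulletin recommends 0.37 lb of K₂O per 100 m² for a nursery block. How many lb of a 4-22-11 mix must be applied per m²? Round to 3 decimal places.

0.034 lb of product per sq m

Product per 100 m² = 0.37 / 11% = 3.36364 lb.
Convert to per m²: 3.36364 × 0.01 = 0.0336364 lb.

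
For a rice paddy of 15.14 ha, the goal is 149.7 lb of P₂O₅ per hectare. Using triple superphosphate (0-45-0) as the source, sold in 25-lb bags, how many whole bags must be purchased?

202 bags

Product per hectare = 149.7 / 45% = 332.667 lb.
Total product = 332.667 × 15.14 = 5036.57 lb.
Bags = ⌈5036.57 / 25⌉ = 202.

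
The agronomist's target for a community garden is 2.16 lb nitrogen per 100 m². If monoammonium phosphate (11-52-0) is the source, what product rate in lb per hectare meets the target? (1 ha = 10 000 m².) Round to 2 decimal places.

Product per 100 m² = 2.16 / 11% = 19.6364 lb.
Convert to per hectare: 19.6364 × 100 = 1963.636 lb.

1963.64 lb of product per hectare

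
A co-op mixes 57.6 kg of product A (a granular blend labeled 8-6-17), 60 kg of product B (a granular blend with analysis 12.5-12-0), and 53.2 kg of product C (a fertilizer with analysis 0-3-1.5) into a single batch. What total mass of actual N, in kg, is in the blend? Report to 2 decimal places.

N mass = 8%×57.6 + 12.5%×60 + 0%×53.2 = 12.108 kg.

12.11 kg N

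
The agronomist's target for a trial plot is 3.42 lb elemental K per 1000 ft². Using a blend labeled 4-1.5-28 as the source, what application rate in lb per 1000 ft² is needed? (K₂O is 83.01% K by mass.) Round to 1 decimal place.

As K₂O: 3.42 / 0.8301 = 4.11999 lb per 1000 ft².
Product per 1000 ft² = 4.11999 / 28% = 14.7142 lb.

14.7 lb of product per thousand sq ft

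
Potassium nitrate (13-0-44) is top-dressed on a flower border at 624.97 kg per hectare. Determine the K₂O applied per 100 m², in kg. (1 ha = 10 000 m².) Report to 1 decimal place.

K₂O per hectare = 624.97 × 44% = 274.987 kg.
Convert to per 100 m²: 274.987 × 0.01 = 2.74987 kg.

2.7 kg K₂O per hundred sq m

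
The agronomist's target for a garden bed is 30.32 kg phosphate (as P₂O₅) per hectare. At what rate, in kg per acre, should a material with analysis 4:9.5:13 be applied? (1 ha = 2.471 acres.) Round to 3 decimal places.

129.161 kg of product per acre

Product per hectare = 30.32 / 9.5% = 319.158 kg.
Convert to per acre: 319.158 × 0.404694 = 129.1614 kg.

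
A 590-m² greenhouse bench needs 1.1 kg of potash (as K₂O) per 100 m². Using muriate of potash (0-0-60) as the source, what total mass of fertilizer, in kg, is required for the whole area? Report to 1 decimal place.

Product per 100 m² = 1.1 / 60% = 1.83333 kg.
Total product = 1.83333 × 590 / 100 = 10.8167 kg.

10.8 kg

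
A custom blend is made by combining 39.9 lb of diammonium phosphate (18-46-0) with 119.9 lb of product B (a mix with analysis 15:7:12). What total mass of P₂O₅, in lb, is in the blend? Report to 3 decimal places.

P₂O₅ mass = 46%×39.9 + 7%×119.9 = 26.747 lb.

26.747 lb P₂O₅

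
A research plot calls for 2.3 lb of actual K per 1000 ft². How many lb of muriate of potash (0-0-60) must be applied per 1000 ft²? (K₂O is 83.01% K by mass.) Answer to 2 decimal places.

4.62 lb of product per thousand sq ft

As K₂O: 2.3 / 0.8301 = 2.77075 lb per 1000 ft².
Product per 1000 ft² = 2.77075 / 60% = 4.61792 lb.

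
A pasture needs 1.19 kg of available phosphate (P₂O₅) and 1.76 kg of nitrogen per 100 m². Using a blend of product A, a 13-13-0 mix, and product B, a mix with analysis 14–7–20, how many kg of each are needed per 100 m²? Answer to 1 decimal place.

Per-100 m² balance (a = product A, b = product B):
P₂O₅: 0.13·a + 0.07·b = 1.19
N: 0.13·a + 0.14·b = 1.76
Solving simultaneously: a = 4.76923, b = 8.14286.

4.8 kg product A, 8.1 kg product B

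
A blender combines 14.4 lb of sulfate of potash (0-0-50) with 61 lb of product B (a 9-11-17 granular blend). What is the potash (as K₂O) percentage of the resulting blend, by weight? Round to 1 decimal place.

23.3% K₂O

Total mass = 14.4 + 61 = 75.4 lb.
K₂O mass = 50%×14.4 + 17%×61 = 17.57 lb.
% K₂O = 17.57 / 75.4 = 23.3024%.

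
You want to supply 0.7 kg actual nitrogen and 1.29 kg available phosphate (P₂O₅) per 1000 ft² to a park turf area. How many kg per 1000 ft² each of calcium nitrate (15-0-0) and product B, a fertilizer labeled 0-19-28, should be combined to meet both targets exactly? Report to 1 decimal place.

Let a = kg of calcium nitrate, b = kg of product B (per 1000 ft²).
N: 0.15·a + 0·b = 0.7
P₂O₅: 0·a + 0.19·b = 1.29
Solving simultaneously: a = 4.66667, b = 6.78947.

4.7 kg calcium nitrate, 6.8 kg product B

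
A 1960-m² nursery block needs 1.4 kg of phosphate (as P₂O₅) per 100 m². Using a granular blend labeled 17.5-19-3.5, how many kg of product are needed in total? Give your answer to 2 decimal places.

Product per 100 m² = 1.4 / 19% = 7.36842 kg.
Total product = 7.36842 × 1960 / 100 = 144.421 kg.

144.42 kg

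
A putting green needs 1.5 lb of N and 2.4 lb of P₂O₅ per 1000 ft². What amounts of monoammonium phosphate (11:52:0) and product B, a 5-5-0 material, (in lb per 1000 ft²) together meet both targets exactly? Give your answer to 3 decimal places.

Let a = lb of monoammonium phosphate, b = lb of product B (per 1000 ft²).
N: 0.11·a + 0.05·b = 1.5
P₂O₅: 0.52·a + 0.05·b = 2.4
Eliminate b: (row1) − 0.05/0.05·(row2) → -0.41·a = -0.9, so a = 2.19512.
Then b = (2.4 − 0.52·2.19512) / 0.05 = 25.1707.

2.195 lb monoammonium phosphate, 25.171 lb product B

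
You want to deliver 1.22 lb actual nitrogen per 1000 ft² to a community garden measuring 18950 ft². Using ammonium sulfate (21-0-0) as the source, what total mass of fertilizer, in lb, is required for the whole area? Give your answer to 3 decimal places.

Product per 1000 ft² = 1.22 / 21% = 5.80952 lb.
Total product = 5.80952 × 18950 / 1000 = 110.09048 lb.

110.090 lb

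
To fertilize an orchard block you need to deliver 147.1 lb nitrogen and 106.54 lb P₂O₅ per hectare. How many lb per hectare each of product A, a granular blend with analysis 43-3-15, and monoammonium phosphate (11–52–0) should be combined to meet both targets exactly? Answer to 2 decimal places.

Per-hectare balance (a = product A, b = monoammonium phosphate):
N: 0.43·a + 0.11·b = 147.1
P₂O₅: 0.03·a + 0.52·b = 106.54
Eliminate a: (row1) − 0.43/0.03·(row2) → -7.34333·b = -1379.97, so b = 187.922.
Back-substitute: a = (147.1 − 0.11·187.922) / 0.43 = 294.01997.

294.02 lb product A, 187.92 lb monoammonium phosphate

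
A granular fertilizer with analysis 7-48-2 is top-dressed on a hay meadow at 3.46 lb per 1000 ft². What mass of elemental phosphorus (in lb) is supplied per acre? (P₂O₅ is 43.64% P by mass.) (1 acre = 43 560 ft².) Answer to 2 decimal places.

P₂O₅ per 1000 ft² = 3.46 × 48% = 1.6608 lb.
Elemental P = 1.6608 × 0.4364 = 0.724773 lb per 1000 ft².
Convert to per acre: 0.724773 × 43.56 = 31.5711 lb.

31.57 lb P per acre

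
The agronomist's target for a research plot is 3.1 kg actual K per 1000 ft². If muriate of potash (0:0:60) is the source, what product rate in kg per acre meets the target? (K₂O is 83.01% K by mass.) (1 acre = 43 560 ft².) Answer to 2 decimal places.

As K₂O: 3.1 / 0.8301 = 3.73449 kg per 1000 ft².
Product per 1000 ft² = 3.73449 / 60% = 6.22415 kg.
Convert to per acre: 6.22415 × 43.56 = 271.124 kg.

271.12 kg of product per acre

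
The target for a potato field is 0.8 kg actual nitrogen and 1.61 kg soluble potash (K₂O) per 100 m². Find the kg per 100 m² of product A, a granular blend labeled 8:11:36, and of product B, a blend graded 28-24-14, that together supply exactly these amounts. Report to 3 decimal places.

3.781 kg product A, 1.777 kg product B

Per-100 m² balance (a = product A, b = product B):
N: 0.08·a + 0.28·b = 0.8
K₂O: 0.36·a + 0.14·b = 1.61
From row1: a = (0.8 − 0.28·b) / 0.08.
Into row2: 0.36·(0.8 − 0.28·b)/0.08 + 0.14·b = 1.61 → b = 1.77679, a = 3.78125.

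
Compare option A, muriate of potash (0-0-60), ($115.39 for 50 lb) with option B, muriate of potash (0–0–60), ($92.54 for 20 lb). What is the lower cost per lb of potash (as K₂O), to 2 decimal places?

$3.85 per lb K₂O (option A)

option A: K₂O per bag = 50 × 60% = 30 lb; cost = 115.39 / 30 = $3.8463/lb K₂O.
option B: K₂O per bag = 20 × 60% = 12 lb; cost = 92.54 / 12 = $7.7117/lb K₂O.
option A is cheaper.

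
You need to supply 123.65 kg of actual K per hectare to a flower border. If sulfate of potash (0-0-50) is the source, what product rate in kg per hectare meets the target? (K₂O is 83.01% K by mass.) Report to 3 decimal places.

297.916 kg of product per hectare

As K₂O: 123.65 / 0.8301 = 148.958 kg per hectare.
Product per hectare = 148.958 / 50% = 297.9159 kg.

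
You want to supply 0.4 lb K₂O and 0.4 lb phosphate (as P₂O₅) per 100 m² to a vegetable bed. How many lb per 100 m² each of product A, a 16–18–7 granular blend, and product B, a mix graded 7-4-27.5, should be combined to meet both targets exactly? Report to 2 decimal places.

With a, b = lb per 100 m² of product A and product B:
K₂O: 0.07·a + 0.275·b = 0.4
P₂O₅: 0.18·a + 0.04·b = 0.4
Solving simultaneously: a = 2.01285, b = 0.942184.

2.01 lb product A, 0.94 lb product B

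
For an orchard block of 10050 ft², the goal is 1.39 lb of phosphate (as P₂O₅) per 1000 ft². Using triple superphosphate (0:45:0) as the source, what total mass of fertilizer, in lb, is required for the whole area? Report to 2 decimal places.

Product per 1000 ft² = 1.39 / 45% = 3.08889 lb.
Total product = 3.08889 × 10050 / 1000 = 31.0433 lb.

31.04 lb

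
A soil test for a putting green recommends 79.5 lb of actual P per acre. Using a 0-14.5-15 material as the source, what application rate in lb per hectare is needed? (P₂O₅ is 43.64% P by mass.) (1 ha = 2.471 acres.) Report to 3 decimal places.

3104.468 lb of product per hectare

As P₂O₅: 79.5 / 0.4364 = 182.172 lb per acre.
Product per acre = 182.172 / 14.5% = 1256.36 lb.
Convert to per hectare: 1256.36 × 2.471 = 3104.4676 lb.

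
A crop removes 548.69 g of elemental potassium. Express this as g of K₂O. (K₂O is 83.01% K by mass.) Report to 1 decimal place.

K₂O = 548.69 / 0.8301 = 660.993 g.

661.0 g K₂O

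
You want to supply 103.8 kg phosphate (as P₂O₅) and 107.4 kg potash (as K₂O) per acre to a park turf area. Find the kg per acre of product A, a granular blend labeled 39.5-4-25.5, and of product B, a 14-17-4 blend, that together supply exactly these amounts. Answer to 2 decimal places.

With a, b = kg per acre of product A and product B:
P₂O₅: 0.04·a + 0.17·b = 103.8
K₂O: 0.255·a + 0.04·b = 107.4
Solving simultaneously: a = 337.868, b = 531.0898.

337.87 kg product A, 531.09 kg product B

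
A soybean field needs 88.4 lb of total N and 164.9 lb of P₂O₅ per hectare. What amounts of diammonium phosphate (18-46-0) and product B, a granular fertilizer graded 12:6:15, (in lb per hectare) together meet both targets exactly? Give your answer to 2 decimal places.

With a, b = lb per hectare of diammonium phosphate and product B:
N: 0.18·a + 0.12·b = 88.4
P₂O₅: 0.46·a + 0.06·b = 164.9
Solving simultaneously: a = 326.216, b = 247.342.

326.22 lb diammonium phosphate, 247.34 lb product B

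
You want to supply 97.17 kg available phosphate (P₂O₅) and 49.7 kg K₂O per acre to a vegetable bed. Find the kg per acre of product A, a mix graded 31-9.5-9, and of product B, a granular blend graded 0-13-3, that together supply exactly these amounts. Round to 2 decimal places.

400.67 kg product A, 454.67 kg product B

With a, b = kg per acre of product A and product B:
P₂O₅: 0.095·a + 0.13·b = 97.17
K₂O: 0.09·a + 0.03·b = 49.7
Solving simultaneously: a = 400.667, b = 454.667.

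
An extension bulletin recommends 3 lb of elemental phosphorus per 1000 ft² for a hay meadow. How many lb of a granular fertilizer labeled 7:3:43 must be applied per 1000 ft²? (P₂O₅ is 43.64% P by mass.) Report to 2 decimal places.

As P₂O₅: 3 / 0.4364 = 6.87443 lb per 1000 ft².
Product per 1000 ft² = 6.87443 / 3% = 229.148 lb.

229.15 lb of product per thousand sq ft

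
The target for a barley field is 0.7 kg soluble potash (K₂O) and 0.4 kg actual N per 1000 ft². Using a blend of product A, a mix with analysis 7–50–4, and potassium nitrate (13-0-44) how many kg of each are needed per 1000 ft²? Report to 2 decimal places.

With a, b = kg per 1000 ft² of product A and potassium nitrate:
K₂O: 0.04·a + 0.44·b = 0.7
N: 0.07·a + 0.13·b = 0.4
Eliminate b: (row1) − 0.44/0.13·(row2) → -0.196923·a = -0.653846, so a = 3.32031.
Then b = (0.4 − 0.07·3.32031) / 0.13 = 1.28906.

3.32 kg product A, 1.29 kg potassium nitrate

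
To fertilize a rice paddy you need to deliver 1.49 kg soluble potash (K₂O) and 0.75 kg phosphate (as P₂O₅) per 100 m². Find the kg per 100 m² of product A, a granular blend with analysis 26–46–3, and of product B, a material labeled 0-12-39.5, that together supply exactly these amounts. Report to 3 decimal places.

0.659 kg product A, 3.722 kg product B

With a, b = kg per 100 m² of product A and product B:
K₂O: 0.03·a + 0.395·b = 1.49
P₂O₅: 0.46·a + 0.12·b = 0.75
From row1: a = (1.49 − 0.395·b) / 0.03.
Into row2: 0.46·(1.49 − 0.395·b)/0.03 + 0.12·b = 0.75 → b = 3.72207, a = 0.659461.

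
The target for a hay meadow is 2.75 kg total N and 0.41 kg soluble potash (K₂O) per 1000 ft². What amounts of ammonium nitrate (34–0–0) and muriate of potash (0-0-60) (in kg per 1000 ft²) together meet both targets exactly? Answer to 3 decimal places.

Let a = kg of ammonium nitrate, b = kg of muriate of potash (per 1000 ft²).
N: 0.34·a + 0·b = 2.75
K₂O: 0·a + 0.6·b = 0.41
Solving simultaneously: a = 8.08824, b = 0.683333.

8.088 kg ammonium nitrate, 0.683 kg muriate of potash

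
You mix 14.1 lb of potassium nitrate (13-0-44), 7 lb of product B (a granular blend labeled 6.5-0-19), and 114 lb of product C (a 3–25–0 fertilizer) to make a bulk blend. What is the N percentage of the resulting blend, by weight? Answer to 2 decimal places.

4.23% N

Total mass = 14.1 + 7 + 114 = 135.1 lb.
N mass = 13%×14.1 + 6.5%×7 + 3%×114 = 5.708 lb.
% N = 5.708 / 135.1 = 4.22502%.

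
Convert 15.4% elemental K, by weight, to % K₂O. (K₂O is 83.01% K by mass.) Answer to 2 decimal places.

%K₂O = 15.4 / 0.8301 = 18.552%.

18.55% K₂O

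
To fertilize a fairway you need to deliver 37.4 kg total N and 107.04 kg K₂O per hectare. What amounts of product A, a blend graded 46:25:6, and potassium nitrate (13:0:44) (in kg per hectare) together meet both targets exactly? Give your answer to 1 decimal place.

With a, b = kg per hectare of product A and potassium nitrate:
N: 0.46·a + 0.13·b = 37.4
K₂O: 0.06·a + 0.44·b = 107.04
Eliminate a: (row1) − 0.46/0.06·(row2) → -3.24333·b = -783.24, so b = 241.492.
Back-substitute: a = (37.4 − 0.13·241.492) / 0.46 = 13.0565.

13.1 kg product A, 241.5 kg potassium nitrate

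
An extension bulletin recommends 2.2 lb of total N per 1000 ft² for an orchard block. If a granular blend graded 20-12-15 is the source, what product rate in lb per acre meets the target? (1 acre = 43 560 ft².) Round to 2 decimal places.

Product per 1000 ft² = 2.2 / 20% = 11 lb.
Convert to per acre: 11 × 43.56 = 479.16 lb.

479.16 lb of product per acre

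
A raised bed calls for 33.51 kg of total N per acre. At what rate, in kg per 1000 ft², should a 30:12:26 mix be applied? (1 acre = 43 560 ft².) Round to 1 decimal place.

2.6 kg of product per thousand sq ft

Product per acre = 33.51 / 30% = 111.7 kg.
Convert to per 1000 ft²: 111.7 × 0.0229568 = 2.56428 kg.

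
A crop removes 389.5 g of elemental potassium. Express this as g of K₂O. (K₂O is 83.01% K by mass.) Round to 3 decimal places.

469.221 g K₂O

K₂O = 389.5 / 0.8301 = 469.2206 g.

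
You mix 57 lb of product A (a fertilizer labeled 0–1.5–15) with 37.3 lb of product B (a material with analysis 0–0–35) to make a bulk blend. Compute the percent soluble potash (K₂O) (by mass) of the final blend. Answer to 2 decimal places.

22.91% K₂O

Total mass = 57 + 37.3 = 94.3 lb.
K₂O mass = 15%×57 + 35%×37.3 = 21.605 lb.
% K₂O = 21.605 / 94.3 = 22.9109%.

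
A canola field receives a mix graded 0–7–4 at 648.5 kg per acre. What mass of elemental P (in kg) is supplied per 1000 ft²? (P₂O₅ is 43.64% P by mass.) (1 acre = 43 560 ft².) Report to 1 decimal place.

P₂O₅ per acre = 648.5 × 7% = 45.395 kg.
Elemental P = 45.395 × 0.4364 = 19.8104 kg per acre.
Convert to per 1000 ft²: 19.8104 × 0.0229568 = 0.454784 kg.

0.5 kg P per thousand sq ft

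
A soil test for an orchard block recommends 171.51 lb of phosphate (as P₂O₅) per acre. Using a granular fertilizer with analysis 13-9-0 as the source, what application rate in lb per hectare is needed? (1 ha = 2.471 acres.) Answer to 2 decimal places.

4708.90 lb of product per hectare

Product per acre = 171.51 / 9% = 1905.67 lb.
Convert to per hectare: 1905.67 × 2.471 = 4708.902 lb.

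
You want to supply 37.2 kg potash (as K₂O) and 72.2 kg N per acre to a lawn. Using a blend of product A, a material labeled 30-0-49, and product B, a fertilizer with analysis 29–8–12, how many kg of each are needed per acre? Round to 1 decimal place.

Per-acre balance (a = product A, b = product B):
K₂O: 0.49·a + 0.12·b = 37.2
N: 0.3·a + 0.29·b = 72.2
Solving simultaneously: a = 20.0189, b = 228.256.

20.0 kg product A, 228.3 kg product B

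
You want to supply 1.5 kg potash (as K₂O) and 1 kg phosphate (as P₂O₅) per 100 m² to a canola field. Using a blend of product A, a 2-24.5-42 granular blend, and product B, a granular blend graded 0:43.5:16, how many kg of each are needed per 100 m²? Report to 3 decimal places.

With a, b = kg per 100 m² of product A and product B:
K₂O: 0.42·a + 0.16·b = 1.5
P₂O₅: 0.245·a + 0.435·b = 1
From row1: a = (1.5 − 0.16·b) / 0.42.
Into row2: 0.245·(1.5 − 0.16·b)/0.42 + 0.435·b = 1 → b = 0.365854, a = 3.43206.

3.432 kg product A, 0.366 kg product B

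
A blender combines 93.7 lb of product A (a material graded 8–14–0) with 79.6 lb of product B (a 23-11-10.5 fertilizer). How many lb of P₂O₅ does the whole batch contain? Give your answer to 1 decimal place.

P₂O₅ mass = 14%×93.7 + 11%×79.6 = 21.874 lb.

21.9 lb P₂O₅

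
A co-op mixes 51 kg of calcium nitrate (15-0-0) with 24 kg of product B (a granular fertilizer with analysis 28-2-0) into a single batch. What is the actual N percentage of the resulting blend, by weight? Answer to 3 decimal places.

Total mass = 51 + 24 = 75 kg.
N mass = 15%×51 + 28%×24 = 14.37 kg.
% N = 14.37 / 75 = 19.16%.

19.160% N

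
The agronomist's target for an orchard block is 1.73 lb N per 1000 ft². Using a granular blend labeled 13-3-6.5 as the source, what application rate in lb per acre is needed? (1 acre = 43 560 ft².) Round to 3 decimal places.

579.683 lb of product per acre

Product per 1000 ft² = 1.73 / 13% = 13.3077 lb.
Convert to per acre: 13.3077 × 43.56 = 579.6831 lb.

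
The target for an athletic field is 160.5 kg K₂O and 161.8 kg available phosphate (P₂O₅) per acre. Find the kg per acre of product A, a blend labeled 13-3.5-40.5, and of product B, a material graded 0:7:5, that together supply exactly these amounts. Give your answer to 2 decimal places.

Per-acre balance (a = product A, b = product B):
K₂O: 0.405·a + 0.05·b = 160.5
P₂O₅: 0.035·a + 0.07·b = 161.8
From row1: a = (160.5 − 0.05·b) / 0.405.
Into row2: 0.035·(160.5 − 0.05·b)/0.405 + 0.07·b = 161.8 → b = 2252.312, a = 118.233.

118.23 kg product A, 2252.31 kg product B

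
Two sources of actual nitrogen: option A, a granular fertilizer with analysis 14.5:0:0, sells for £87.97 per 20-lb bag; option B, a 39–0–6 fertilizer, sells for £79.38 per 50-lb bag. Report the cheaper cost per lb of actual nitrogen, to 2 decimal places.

£4.07 per lb N (option B)

option A: N per bag = 20 × 14.5% = 2.9 lb; cost = 87.97 / 2.9 = £30.3345/lb N.
option B: N per bag = 50 × 39% = 19.5 lb; cost = 79.38 / 19.5 = £4.0708/lb N.
option B is cheaper.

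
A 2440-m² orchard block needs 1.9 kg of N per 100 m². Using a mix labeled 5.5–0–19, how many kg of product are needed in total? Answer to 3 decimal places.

Product per 100 m² = 1.9 / 5.5% = 34.5455 kg.
Total product = 34.5455 × 2440 / 100 = 842.9091 kg.

842.909 kg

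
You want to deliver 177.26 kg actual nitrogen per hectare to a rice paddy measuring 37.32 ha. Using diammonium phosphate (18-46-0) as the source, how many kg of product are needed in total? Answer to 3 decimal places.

Product per hectare = 177.26 / 18% = 984.778 kg.
Total product = 984.778 × 37.32 = 36751.9067 kg.

36751.907 kg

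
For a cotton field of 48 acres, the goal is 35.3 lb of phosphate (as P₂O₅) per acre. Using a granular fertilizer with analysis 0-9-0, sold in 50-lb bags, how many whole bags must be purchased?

Product per acre = 35.3 / 9% = 392.222 lb.
Total product = 392.222 × 48 = 18826.7 lb.
Bags = ⌈18826.7 / 50⌉ = 377.

377 bags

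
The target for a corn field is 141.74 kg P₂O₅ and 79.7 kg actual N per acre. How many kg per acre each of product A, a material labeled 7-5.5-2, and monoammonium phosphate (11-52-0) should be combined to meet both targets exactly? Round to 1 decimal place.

Let a = kg of product A, b = kg of monoammonium phosphate (per acre).
P₂O₅: 0.055·a + 0.52·b = 141.74
N: 0.07·a + 0.11·b = 79.7
Eliminate a: (row1) − 0.055/0.07·(row2) → 0.433571·b = 79.1186, so b = 182.481.
Back-substitute: a = (141.74 − 0.52·182.481) / 0.055 = 851.815.

851.8 kg product A, 182.5 kg monoammonium phosphate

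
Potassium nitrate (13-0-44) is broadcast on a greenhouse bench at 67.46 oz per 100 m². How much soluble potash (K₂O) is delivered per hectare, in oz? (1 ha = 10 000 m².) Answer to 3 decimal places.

2968.240 oz K₂O per hectare

K₂O per 100 m² = 67.46 × 44% = 29.6824 oz.
Convert to per hectare: 29.6824 × 100 = 2968.24 oz.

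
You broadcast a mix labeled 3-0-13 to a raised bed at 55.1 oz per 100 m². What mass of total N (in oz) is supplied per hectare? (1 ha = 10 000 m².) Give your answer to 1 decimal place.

nitrogen per 100 m² = 55.1 × 3% = 1.653 oz.
Convert to per hectare: 1.653 × 100 = 165.3 oz.

165.3 oz N per hectare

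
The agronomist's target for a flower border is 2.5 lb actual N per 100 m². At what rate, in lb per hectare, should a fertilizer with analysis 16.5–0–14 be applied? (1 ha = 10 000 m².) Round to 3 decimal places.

Product per 100 m² = 2.5 / 16.5% = 15.1515 lb.
Convert to per hectare: 15.1515 × 100 = 1515.1515 lb.

1515.152 lb of product per hectare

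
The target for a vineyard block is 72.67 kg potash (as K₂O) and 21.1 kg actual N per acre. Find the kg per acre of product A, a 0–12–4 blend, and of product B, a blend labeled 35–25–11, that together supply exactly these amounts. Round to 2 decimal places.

1650.96 kg product A, 60.29 kg product B

With a, b = kg per acre of product A and product B:
K₂O: 0.04·a + 0.11·b = 72.67
N: 0·a + 0.35·b = 21.1
Solving simultaneously: a = 1650.964, b = 60.2857.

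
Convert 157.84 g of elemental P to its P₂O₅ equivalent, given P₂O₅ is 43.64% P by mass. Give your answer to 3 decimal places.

P₂O₅ = 157.84 / 0.4364 = 361.6865 g.

361.687 g P₂O₅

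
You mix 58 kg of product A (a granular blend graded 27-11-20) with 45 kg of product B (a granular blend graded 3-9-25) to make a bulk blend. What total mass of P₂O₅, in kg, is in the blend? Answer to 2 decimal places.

P₂O₅ mass = 11%×58 + 9%×45 = 10.43 kg.

10.43 kg P₂O₅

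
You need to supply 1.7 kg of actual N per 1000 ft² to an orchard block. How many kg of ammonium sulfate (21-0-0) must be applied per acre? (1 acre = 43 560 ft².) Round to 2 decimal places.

352.63 kg of product per acre

Product per 1000 ft² = 1.7 / 21% = 8.09524 kg.
Convert to per acre: 8.09524 × 43.56 = 352.629 kg.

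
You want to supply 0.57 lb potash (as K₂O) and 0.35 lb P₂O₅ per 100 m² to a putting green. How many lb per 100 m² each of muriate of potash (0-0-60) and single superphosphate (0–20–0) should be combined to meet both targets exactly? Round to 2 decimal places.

With a, b = lb per 100 m² of muriate of potash and single superphosphate:
K₂O: 0.6·a + 0·b = 0.57
P₂O₅: 0·a + 0.2·b = 0.35
Solving simultaneously: a = 0.95, b = 1.75.

0.95 lb muriate of potash, 1.75 lb single superphosphate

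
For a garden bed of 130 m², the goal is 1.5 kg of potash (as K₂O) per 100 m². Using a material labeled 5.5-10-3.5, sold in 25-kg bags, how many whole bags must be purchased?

Product per 100 m² = 1.5 / 3.5% = 42.8571 kg.
Total product = 42.8571 × 130 / 100 = 55.7143 kg.
Bags = ⌈55.7143 / 25⌉ = 3.

3 bags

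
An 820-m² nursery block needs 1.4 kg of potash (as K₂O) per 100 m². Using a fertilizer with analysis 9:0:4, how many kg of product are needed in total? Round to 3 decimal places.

287.000 kg

Product per 100 m² = 1.4 / 4% = 35 kg.
Total product = 35 × 820 / 100 = 287 kg.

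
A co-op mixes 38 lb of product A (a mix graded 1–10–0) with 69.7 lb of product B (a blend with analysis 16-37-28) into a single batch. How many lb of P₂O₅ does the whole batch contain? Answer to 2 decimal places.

29.59 lb P₂O₅

P₂O₅ mass = 10%×38 + 37%×69.7 = 29.589 lb.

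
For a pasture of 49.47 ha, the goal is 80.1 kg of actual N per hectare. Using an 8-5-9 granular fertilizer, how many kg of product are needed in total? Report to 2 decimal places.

49531.84 kg

Product per hectare = 80.1 / 8% = 1001.25 kg.
Total product = 1001.25 × 49.47 = 49531.837 kg.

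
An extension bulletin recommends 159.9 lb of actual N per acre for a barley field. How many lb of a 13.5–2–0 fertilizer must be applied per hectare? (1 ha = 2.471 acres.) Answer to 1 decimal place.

Product per acre = 159.9 / 13.5% = 1184.44 lb.
Convert to per hectare: 1184.44 × 2.471 = 2926.76 lb.

2926.8 lb of product per hectare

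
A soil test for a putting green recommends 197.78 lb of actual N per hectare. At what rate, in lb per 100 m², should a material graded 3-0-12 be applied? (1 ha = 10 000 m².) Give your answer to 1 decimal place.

Product per hectare = 197.78 / 3% = 6592.67 lb.
Convert to per 100 m²: 6592.67 × 0.01 = 65.9267 lb.

65.9 lb of product per hundred sq m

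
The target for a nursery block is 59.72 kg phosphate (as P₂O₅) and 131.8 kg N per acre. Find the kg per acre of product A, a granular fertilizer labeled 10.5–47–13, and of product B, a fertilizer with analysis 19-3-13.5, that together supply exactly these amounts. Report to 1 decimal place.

85.8 kg product A, 646.3 kg product B

Let a = kg of product A, b = kg of product B (per acre).
P₂O₅: 0.47·a + 0.03·b = 59.72
N: 0.105·a + 0.19·b = 131.8
Eliminate a: (row1) − 0.47/0.105·(row2) → -0.820476·b = -530.242, so b = 646.261.
Back-substitute: a = (59.72 − 0.03·646.261) / 0.47 = 85.8131.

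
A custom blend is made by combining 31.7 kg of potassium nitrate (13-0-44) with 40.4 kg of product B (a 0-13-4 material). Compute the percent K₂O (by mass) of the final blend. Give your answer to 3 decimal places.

21.587% K₂O

Total mass = 31.7 + 40.4 = 72.1 kg.
K₂O mass = 44%×31.7 + 4%×40.4 = 15.564 kg.
% K₂O = 15.564 / 72.1 = 21.5867%.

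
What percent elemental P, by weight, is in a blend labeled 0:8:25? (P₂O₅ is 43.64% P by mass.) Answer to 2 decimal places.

3.49% P

%P = 8 × 0.4364 = 3.4912%.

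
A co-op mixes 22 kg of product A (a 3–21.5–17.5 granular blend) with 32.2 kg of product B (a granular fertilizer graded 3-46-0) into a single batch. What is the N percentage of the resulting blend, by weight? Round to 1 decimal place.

Total mass = 22 + 32.2 = 54.2 kg.
N mass = 3%×22 + 3%×32.2 = 1.626 kg.
% N = 1.626 / 54.2 = 3%.

3.0% N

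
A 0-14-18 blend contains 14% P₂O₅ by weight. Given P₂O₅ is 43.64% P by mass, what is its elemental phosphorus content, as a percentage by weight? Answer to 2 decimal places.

%P = 14 × 0.4364 = 6.1096%.

6.11% P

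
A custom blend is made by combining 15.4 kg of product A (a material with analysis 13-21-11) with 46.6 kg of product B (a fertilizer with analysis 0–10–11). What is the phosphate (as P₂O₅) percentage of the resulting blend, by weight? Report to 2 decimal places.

12.73% P₂O₅

Total mass = 15.4 + 46.6 = 62 kg.
P₂O₅ mass = 21%×15.4 + 10%×46.6 = 7.894 kg.
% P₂O₅ = 7.894 / 62 = 12.7323%.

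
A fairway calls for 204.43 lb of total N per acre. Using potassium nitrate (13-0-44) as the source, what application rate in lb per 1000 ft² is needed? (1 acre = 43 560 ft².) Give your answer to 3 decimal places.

36.101 lb of product per thousand sq ft

Product per acre = 204.43 / 13% = 1572.54 lb.
Convert to per 1000 ft²: 1572.54 × 0.0229568 = 36.1005 lb.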